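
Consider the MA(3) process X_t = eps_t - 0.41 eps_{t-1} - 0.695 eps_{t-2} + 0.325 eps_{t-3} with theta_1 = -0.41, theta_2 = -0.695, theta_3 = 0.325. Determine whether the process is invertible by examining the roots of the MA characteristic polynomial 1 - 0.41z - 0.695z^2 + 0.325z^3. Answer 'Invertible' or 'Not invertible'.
\text{Invertible}

The MA(q) characteristic polynomial is P(z) = 1 - 0.41z - 0.695z^2 + 0.325z^3.
Invertibility requires all roots to lie outside the unit circle, i.e. |z| > 1 for every root.
Degree 3: look for a simple real root z0 first, then factor out (1 - z/z0) and solve the remaining quadratic.
Testing z0 = 2: P(2) = 1 + (-0.41)(2) + (-0.695)(2)^2 + (0.325)(2)^3
  = 1 + (-0.82) + (-2.78) + (2.6) = 0.  So z_0 = 2 is a root, |z_0| = 2.
Divide out the factor (1 - 0.5 z) = (1 - z/z0) (since 1/z0 = 0.5):
  P(z) = (1 - 0.5 z)(1 + (0.09) z + (-0.65) z^2)
  [check: z-coef 0.09 - (0.5) = -0.41; z^2-coef -0.65 - (0.5)(0.09) = -0.695; z^3-coef -(0.5)(-0.65) = 0.325.]
Remaining roots from the quadratic factor 1 + (0.09) z + (-0.65) z^2:
  Set 1 + (0.09) z + (-0.65) z^2 = 0, i.e. a z^2 + b z + c = 0 with a = -0.65, b = 0.09, c = 1.
  Discriminant D = b^2 - 4ac = (0.09)^2 - 4*(-0.65)*1 = 0.0081 - (-2.6) = 2.6081.
  D >= 0, so the roots are real: z = (-b +/- sqrt(D)) / (2a) = (-0.09 +/- 1.614961) / (-1.3).
    z_1 = (-0.09 + 1.614961) / (-1.3) = -1.173,   |z_1| = 1.173.
    z_2 = (-0.09 - 1.614961) / (-1.3) = 1.3115,   |z_2| = 1.3115.
Moduli of all roots: 2.0000, 1.1730, 1.3115.
All moduli strictly greater than 1? Yes.
Verdict: Invertible.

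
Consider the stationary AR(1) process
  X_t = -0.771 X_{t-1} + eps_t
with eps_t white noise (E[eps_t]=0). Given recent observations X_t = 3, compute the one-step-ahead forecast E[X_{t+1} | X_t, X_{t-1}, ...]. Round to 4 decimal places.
E[X_{t+1} \mid \mathcal F_t] = -2.3130

For an AR(p) model X_t = c + sum_i phi_i X_{t-i} + eps_t, the
one-step-ahead conditional mean is
  E[X_{t+1} | X_t, ...] = c + sum_i phi_i X_{t+1-i}.
Substitute known values:
  E[X_{t+1} | ...] = (-0.771) * (3)
                   = -2.3130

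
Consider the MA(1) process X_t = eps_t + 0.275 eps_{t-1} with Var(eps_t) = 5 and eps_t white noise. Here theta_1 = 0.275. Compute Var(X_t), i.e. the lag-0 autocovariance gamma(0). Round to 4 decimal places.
\gamma(0) = 5.3781

For an MA(q) process X_t = eps_t + sum_i theta_i eps_{t-i} with
Var(eps_t) = sigma^2, the variance is
  gamma(0) = sigma^2 * (1 + sum_i theta_i^2).
  sum_i theta_i^2 = (0.275)^2 = 0.075625.
  gamma(0) = 5 * (1 + 0.075625) = 5 * 1.075625 = 5.378125, which rounds to 5.3781.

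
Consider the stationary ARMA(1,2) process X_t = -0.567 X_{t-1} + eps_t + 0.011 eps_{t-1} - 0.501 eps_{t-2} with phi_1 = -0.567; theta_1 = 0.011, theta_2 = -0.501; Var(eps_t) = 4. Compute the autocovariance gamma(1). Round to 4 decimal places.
\gamma(1) = -1.9262

Multiply the model equation by X_{t-k} and take expectations. With theta_0 = psi_0 = 1 and psi_j the MA(infinity) weights, this gives
  gamma(k) - sum_i phi_i gamma(k-i) = c_k,
  c_k = sigma^2 * sum_{j=k..q} theta_j psi_{j-k}   (c_k = 0 for k > q),
using gamma(-m) = gamma(m).
psi-weights needed (psi_j = theta_j + sum_i phi_i psi_{j-i}):
  psi_1 = theta_1 + phi_1 = 0.011 + (-0.567) = -0.556
  psi_2 = theta_2 + phi_1 psi_1 = -0.501 + (-0.567)(-0.556) = -0.185748
Right-hand sides:
  c_0 = sigma^2 (1 + theta_1 psi_1 + theta_2 psi_2) = 4 * (1 + (0.011)(-0.556) + (-0.501)(-0.185748)) = 4 * 1.086944 = 4.347775
  c_1 = sigma^2 (theta_1 + theta_2 psi_1) = 4 * (0.011 + (-0.501)(-0.556)) = 1.158224
  c_2 = sigma^2 theta_2 = 4 * (-0.501) = -2.004
Equations for k = 0 and k = 1 (AR order 1):
  gamma(0) = phi_1 gamma(1) + c_0
  gamma(1) = phi_1 gamma(0) + c_1
Substituting the second into the first: gamma(0) (1 - phi_1^2) = c_0 + phi_1 c_1, so
  gamma(0) = (c_0 + phi_1 c_1) / (1 - phi_1^2) = (4.347775 + (-0.567)(1.158224)) / (1 - (-0.567)^2) = 3.691062 / 0.678511 = 5.439944.
  gamma(1) = phi_1 gamma(0) + c_1 = (-0.567)(5.439944) + (1.158224) = -1.926224.
Therefore gamma(1) = -1.9262 (to 4 decimal places).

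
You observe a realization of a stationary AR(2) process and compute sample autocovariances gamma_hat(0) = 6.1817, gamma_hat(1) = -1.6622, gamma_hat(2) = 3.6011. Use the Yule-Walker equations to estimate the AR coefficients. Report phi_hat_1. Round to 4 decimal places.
\hat\phi_{1} = -0.1210

The Yule-Walker equations for an AR(p) process read, in matrix form,
  Gamma_p phi = r_p,   with   (Gamma_p)_{ij} = gamma(|i - j|),
                       (r_p)_i = gamma(i),   i,j = 1..p.
Substitute the sample gammas (Toeplitz matrix and right-hand side of size 2):
  Gamma_p = [[6.1817, -1.6622], [-1.6622, 6.1817]]
  r_p     = [-1.6622, 3.6011]
Written out:
  6.1817 phi_1 - 1.6622 phi_2 = -1.6622
  -1.6622 phi_1 + 6.1817 phi_2 = 3.6011
Solve by Cramer's rule:
  det = gamma(0)^2 - gamma(1)^2 = (6.1817)^2 - (-1.6622)^2 = 38.21341489 - 2.76290884 = 35.45050605
  phi_hat_1 = [gamma(1) gamma(0) - gamma(1) gamma(2)] / det = [(-1.6622)(6.1817) - (-1.6622)(3.6011)] / 35.45050605 = -4.28947332 / 35.45050605 = -0.121
  phi_hat_2 = [gamma(0) gamma(2) - gamma(1)^2] / det = [(6.1817)(3.6011) - (-1.6622)^2] / 35.45050605 = 19.49801103 / 35.45050605 = 0.55
So phi_hat = [-0.1210, 0.5500].
Therefore phi_hat_1 = -0.1210.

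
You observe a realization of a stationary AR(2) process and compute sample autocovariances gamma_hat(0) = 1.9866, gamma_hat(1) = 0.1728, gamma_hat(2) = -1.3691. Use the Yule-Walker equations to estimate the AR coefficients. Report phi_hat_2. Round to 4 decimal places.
\hat\phi_{2} = -0.7020

The Yule-Walker equations for an AR(p) process read, in matrix form,
  Gamma_p phi = r_p,   with   (Gamma_p)_{ij} = gamma(|i - j|),
                       (r_p)_i = gamma(i),   i,j = 1..p.
Substitute the sample gammas (Toeplitz matrix and right-hand side of size 2):
  Gamma_p = [[1.9866, 0.1728], [0.1728, 1.9866]]
  r_p     = [0.1728, -1.3691]
Written out:
  1.9866 phi_1 + 0.1728 phi_2 = 0.1728
  0.1728 phi_1 + 1.9866 phi_2 = -1.3691
Solve by Cramer's rule:
  det = gamma(0)^2 - gamma(1)^2 = (1.9866)^2 - (0.1728)^2 = 3.94657956 - 0.02985984 = 3.91671972
  phi_hat_1 = [gamma(1) gamma(0) - gamma(1) gamma(2)] / det = [(0.1728)(1.9866) - (0.1728)(-1.3691)] / 3.91671972 = 0.57986496 / 3.91671972 = 0.148
  phi_hat_2 = [gamma(0) gamma(2) - gamma(1)^2] / det = [(1.9866)(-1.3691) - (0.1728)^2] / 3.91671972 = -2.7497139 / 3.91671972 = -0.702
So phi_hat = [0.1480, -0.7020].
Therefore phi_hat_2 = -0.7020.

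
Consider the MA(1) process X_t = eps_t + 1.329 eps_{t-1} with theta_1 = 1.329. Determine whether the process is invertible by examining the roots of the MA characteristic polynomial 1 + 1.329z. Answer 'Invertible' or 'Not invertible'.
\text{Not invertible}

The MA(q) characteristic polynomial is P(z) = 1 + 1.329z.
Invertibility requires all roots to lie outside the unit circle, i.e. |z| > 1 for every root.
This is linear in z: 1 + (1.329) z = 0  =>  z = -1/(1.329) = -0.752445,  |z| = 0.752445.
Moduli of all roots: 0.7524.
All moduli strictly greater than 1? No.
Verdict: Not invertible.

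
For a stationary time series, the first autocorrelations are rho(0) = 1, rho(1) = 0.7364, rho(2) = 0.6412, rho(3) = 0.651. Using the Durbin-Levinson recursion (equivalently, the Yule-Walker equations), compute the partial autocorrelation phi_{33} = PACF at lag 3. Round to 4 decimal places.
\phi_{33} = 0.2790

The PACF at lag k is phi_{kk}, the last component of the solution
to the Yule-Walker system G_k phi = r_k where
  (G_k)_{ij} = rho(|i - j|), (r_k)_i = rho(i), i,j = 1..k.
Equivalently, Durbin-Levinson gives phi_{kk} iteratively:
  phi_{11} = rho(1)
  phi_{kk} = [rho(k) - sum_{j=1..k-1} phi_{k-1,j} rho(k-j)]
            / [1 - sum_{j=1..k-1} phi_{k-1,j} rho(j)],
  phi_{k,j} = phi_{k-1,j} - phi_{kk} phi_{k-1,k-j},  j = 1..k-1.
Step k = 1:
  phi_11 = rho(1) = 0.7364.
Step k = 2:
  phi_22 = [rho(2) - phi_11 rho(1)] / [1 - phi_11 rho(1)] = [0.6412 - (0.7364)(0.7364)] / [1 - (0.7364)(0.7364)]
         = 0.09891504 / 0.45771504 = 0.216106.
  Update: phi_21 = phi_11 - phi_22 phi_11 = 0.7364 - (0.216106)(0.7364) = 0.577259.
Step k = 3:
  phi_33 = [rho(3) - phi_21 rho(2) - phi_22 rho(1)] / [1 - phi_21 rho(1) - phi_22 rho(2)]
    numerator   = 0.651 - (0.577259)(0.6412) - (0.216106)(0.7364) = 0.12172068
    denominator = 1 - (0.577259)(0.7364) - (0.216106)(0.6412) = 0.43633889
  phi_33 = 0.12172068 / 0.43633889 = 0.279.
Therefore phi_{33} = 0.2790.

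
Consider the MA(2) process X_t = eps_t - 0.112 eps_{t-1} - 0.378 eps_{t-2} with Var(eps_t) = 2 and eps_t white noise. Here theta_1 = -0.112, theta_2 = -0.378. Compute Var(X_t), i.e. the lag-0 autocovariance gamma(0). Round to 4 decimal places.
\gamma(0) = 2.3109

For an MA(q) process X_t = eps_t + sum_i theta_i eps_{t-i} with
Var(eps_t) = sigma^2, the variance is
  gamma(0) = sigma^2 * (1 + sum_i theta_i^2).
  sum_i theta_i^2 = (-0.112)^2 + (-0.378)^2 = 0.012544 + 0.142884 = 0.155428.
  gamma(0) = 2 * (1 + 0.155428) = 2 * 1.155428 = 2.310856, which rounds to 2.3109.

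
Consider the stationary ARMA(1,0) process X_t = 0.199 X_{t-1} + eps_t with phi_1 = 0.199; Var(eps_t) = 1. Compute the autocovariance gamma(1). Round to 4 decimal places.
\gamma(1) = 0.2072

Multiply the model equation by X_{t-k} and take expectations. With theta_0 = psi_0 = 1 and psi_j the MA(infinity) weights, this gives
  gamma(k) - sum_i phi_i gamma(k-i) = c_k,
  c_k = sigma^2 * sum_{j=k..q} theta_j psi_{j-k}   (c_k = 0 for k > q),
using gamma(-m) = gamma(m).
Pure AR (q = 0): c_0 = sigma^2 = 1, c_k = 0 for k >= 1.
Equations for k = 0 and k = 1 (AR order 1):
  gamma(0) = phi_1 gamma(1) + c_0
  gamma(1) = phi_1 gamma(0) + c_1
Substituting the second into the first: gamma(0) (1 - phi_1^2) = c_0 + phi_1 c_1, so
  gamma(0) = c_0 / (1 - phi_1^2) = 1 / (1 - (0.199)^2) = 1 / 0.960399 = 1.041234.
  gamma(1) = phi_1 gamma(0) = (0.199)(1.041234) = 0.207206.
Therefore gamma(1) = 0.2072 (to 4 decimal places).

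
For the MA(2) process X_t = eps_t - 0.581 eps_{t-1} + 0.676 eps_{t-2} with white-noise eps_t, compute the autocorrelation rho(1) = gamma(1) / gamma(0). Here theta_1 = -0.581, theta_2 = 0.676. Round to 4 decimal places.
\rho(1) = -0.5426

For an MA(q) process with theta_0 = 1, the autocovariance is
  gamma(k) = sigma^2 * sum_{i=0..q-k} theta_i * theta_{i+k},
and rho(k) = gamma(k) / gamma(0). Sigma^2 cancels.
  numerator   = (1)*(-0.581) + (-0.581)*(0.676) = -0.973756.
  denominator = (1)^2 + (-0.581)^2 + (0.676)^2 = 1.794537.
  rho(1) = -0.973756 / 1.794537 = -0.5426.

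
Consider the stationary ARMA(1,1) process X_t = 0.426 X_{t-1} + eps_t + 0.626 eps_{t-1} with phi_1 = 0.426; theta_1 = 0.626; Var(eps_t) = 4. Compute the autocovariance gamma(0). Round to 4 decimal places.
\gamma(0) = 9.4083

Multiply the model equation by X_{t-k} and take expectations. With theta_0 = psi_0 = 1 and psi_j the MA(infinity) weights, this gives
  gamma(k) - sum_i phi_i gamma(k-i) = c_k,
  c_k = sigma^2 * sum_{j=k..q} theta_j psi_{j-k}   (c_k = 0 for k > q),
using gamma(-m) = gamma(m).
psi-weights needed (psi_j = theta_j + sum_i phi_i psi_{j-i}):
  psi_1 = theta_1 + phi_1 = 0.626 + (0.426) = 1.052
Right-hand sides:
  c_0 = sigma^2 (1 + theta_1 psi_1) = 4 * (1 + (0.626)(1.052)) = 4 * 1.658552 = 6.634208
  c_1 = sigma^2 theta_1 = 4 * (0.626) = 2.504
  c_2 = 0
Equations for k = 0 and k = 1 (AR order 1):
  gamma(0) = phi_1 gamma(1) + c_0
  gamma(1) = phi_1 gamma(0) + c_1
Substituting the second into the first: gamma(0) (1 - phi_1^2) = c_0 + phi_1 c_1, so
  gamma(0) = (c_0 + phi_1 c_1) / (1 - phi_1^2) = (6.634208 + (0.426)(2.504)) / (1 - (0.426)^2) = 7.700912 / 0.818524 = 9.408291.
Therefore gamma(0) = 9.4083 (to 4 decimal places).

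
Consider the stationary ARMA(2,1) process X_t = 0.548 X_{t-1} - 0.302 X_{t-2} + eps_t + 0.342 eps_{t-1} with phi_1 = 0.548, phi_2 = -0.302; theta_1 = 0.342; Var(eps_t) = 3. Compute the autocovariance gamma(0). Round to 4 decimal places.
\gamma(0) = 5.6359

Multiply the model equation by X_{t-k} and take expectations. With theta_0 = psi_0 = 1 and psi_j the MA(infinity) weights, this gives
  gamma(k) - sum_i phi_i gamma(k-i) = c_k,
  c_k = sigma^2 * sum_{j=k..q} theta_j psi_{j-k}   (c_k = 0 for k > q),
using gamma(-m) = gamma(m).
psi-weights needed (psi_j = theta_j + sum_i phi_i psi_{j-i}):
  psi_1 = theta_1 + phi_1 = 0.342 + (0.548) = 0.89
Right-hand sides:
  c_0 = sigma^2 (1 + theta_1 psi_1) = 3 * (1 + (0.342)(0.89)) = 3 * 1.30438 = 3.91314
  c_1 = sigma^2 theta_1 = 3 * (0.342) = 1.026
  c_2 = 0
Equations for k = 0, 1, 2 (AR order 2, c_2 = 0):
  (E0) gamma(0) = phi_1 gamma(1) + phi_2 gamma(2) + c_0
  (E1) gamma(1) = phi_1 gamma(0) + phi_2 gamma(1) + c_1
  (E2) gamma(2) = phi_1 gamma(1) + phi_2 gamma(0)
From (E1): gamma(1) = A gamma(0) + B with
  A = phi_1 / (1 - phi_2) = 0.548 / 1.302 = 0.420891,   B = c_1 / (1 - phi_2) = 1.026 / 1.302 = 0.788018.
Insert (E2) into (E0): gamma(0) (1 - phi_2^2) = phi_1 (1 + phi_2) gamma(1) + c_0.
  phi_1 (1 + phi_2) = (0.548)(0.698) = 0.382504,   1 - phi_2^2 = 0.908796.
Replace gamma(1) by A gamma(0) + B and collect gamma(0):
  gamma(0) [0.908796 - (0.382504)(0.420891)] = (0.382504)(0.788018) + 3.91314
  gamma(0) * 0.747804 = 4.21456
  gamma(0) = 4.21456 / 0.747804 = 5.635919.
Therefore gamma(0) = 5.6359 (to 4 decimal places).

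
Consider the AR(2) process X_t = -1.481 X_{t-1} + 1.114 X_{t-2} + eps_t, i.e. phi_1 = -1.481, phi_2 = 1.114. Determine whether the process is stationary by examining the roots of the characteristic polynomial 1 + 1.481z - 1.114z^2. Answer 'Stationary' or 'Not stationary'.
\text{Not stationary}

The AR(p) characteristic polynomial is P(z) = 1 + 1.481z - 1.114z^2.
Stationarity requires all roots to lie outside the unit circle, i.e. |z| > 1 for every root.
Set 1 + (1.481) z + (-1.114) z^2 = 0, i.e. a z^2 + b z + c = 0 with a = -1.114, b = 1.481, c = 1.
Discriminant D = b^2 - 4ac = (1.481)^2 - 4*(-1.114)*1 = 2.193361 - (-4.456) = 6.649361.
D >= 0, so the roots are real: z = (-b +/- sqrt(D)) / (2a) = (-1.481 +/- 2.578635) / (-2.228).
  z_1 = (-1.481 + 2.578635) / (-2.228) = -0.4927,   |z_1| = 0.4927.
  z_2 = (-1.481 - 2.578635) / (-2.228) = 1.8221,   |z_2| = 1.8221.
Moduli of all roots: 0.4927, 1.8221.
All moduli strictly greater than 1? No.
Verdict: Not stationary.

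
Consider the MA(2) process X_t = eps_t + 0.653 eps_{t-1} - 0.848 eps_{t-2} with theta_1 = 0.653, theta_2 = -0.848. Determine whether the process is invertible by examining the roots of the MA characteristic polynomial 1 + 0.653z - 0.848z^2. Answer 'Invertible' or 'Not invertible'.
\text{Not invertible}

The MA(q) characteristic polynomial is P(z) = 1 + 0.653z - 0.848z^2.
Invertibility requires all roots to lie outside the unit circle, i.e. |z| > 1 for every root.
Set 1 + (0.653) z + (-0.848) z^2 = 0, i.e. a z^2 + b z + c = 0 with a = -0.848, b = 0.653, c = 1.
Discriminant D = b^2 - 4ac = (0.653)^2 - 4*(-0.848)*1 = 0.426409 - (-3.392) = 3.818409.
D >= 0, so the roots are real: z = (-b +/- sqrt(D)) / (2a) = (-0.653 +/- 1.954075) / (-1.696).
  z_1 = (-0.653 + 1.954075) / (-1.696) = -0.7671,   |z_1| = 0.7671.
  z_2 = (-0.653 - 1.954075) / (-1.696) = 1.5372,   |z_2| = 1.5372.
Moduli of all roots: 0.7671, 1.5372.
All moduli strictly greater than 1? No.
Verdict: Not invertible.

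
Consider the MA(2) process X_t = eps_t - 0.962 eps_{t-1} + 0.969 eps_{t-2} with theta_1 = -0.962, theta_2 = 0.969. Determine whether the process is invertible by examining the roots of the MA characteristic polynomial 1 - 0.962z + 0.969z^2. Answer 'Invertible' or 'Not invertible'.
\text{Invertible}

The MA(q) characteristic polynomial is P(z) = 1 - 0.962z + 0.969z^2.
Invertibility requires all roots to lie outside the unit circle, i.e. |z| > 1 for every root.
Set 1 + (-0.962) z + (0.969) z^2 = 0, i.e. a z^2 + b z + c = 0 with a = 0.969, b = -0.962, c = 1.
Discriminant D = b^2 - 4ac = (-0.962)^2 - 4*(0.969)*1 = 0.925444 - (3.876) = -2.950556.
D < 0, so the roots are the complex-conjugate pair z = (-b +/- i sqrt(-D)) / (2a) = 0.4964 +/- 0.8863i.
For a conjugate pair |z|^2 = z * conj(z) = (product of roots) = c/a = 1/(0.969) = 1.031992, so |z| = sqrt(1.031992) = 1.0159 for both roots.
Moduli of all roots: 1.0159, 1.0159.
All moduli strictly greater than 1? Yes.
Verdict: Invertible.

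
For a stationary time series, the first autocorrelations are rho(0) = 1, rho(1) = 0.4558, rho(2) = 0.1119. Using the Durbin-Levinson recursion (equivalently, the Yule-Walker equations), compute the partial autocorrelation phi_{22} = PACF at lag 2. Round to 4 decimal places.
\phi_{22} = -0.1210

The PACF at lag k is phi_{kk}, the last component of the solution
to the Yule-Walker system G_k phi = r_k where
  (G_k)_{ij} = rho(|i - j|), (r_k)_i = rho(i), i,j = 1..k.
Equivalently, Durbin-Levinson gives phi_{kk} iteratively:
  phi_{11} = rho(1)
  phi_{kk} = [rho(k) - sum_{j=1..k-1} phi_{k-1,j} rho(k-j)]
            / [1 - sum_{j=1..k-1} phi_{k-1,j} rho(j)],
  phi_{k,j} = phi_{k-1,j} - phi_{kk} phi_{k-1,k-j},  j = 1..k-1.
Step k = 1:
  phi_11 = rho(1) = 0.4558.
Step k = 2:
  phi_22 = [rho(2) - phi_11 rho(1)] / [1 - phi_11 rho(1)] = [0.1119 - (0.4558)(0.4558)] / [1 - (0.4558)(0.4558)]
         = -0.09585364 / 0.79224636 = -0.121.
Therefore phi_{22} = -0.1210.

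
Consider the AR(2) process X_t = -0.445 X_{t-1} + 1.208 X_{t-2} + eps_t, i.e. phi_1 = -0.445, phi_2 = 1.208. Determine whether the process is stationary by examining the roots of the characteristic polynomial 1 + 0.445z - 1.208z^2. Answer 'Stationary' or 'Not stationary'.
\text{Not stationary}

The AR(p) characteristic polynomial is P(z) = 1 + 0.445z - 1.208z^2.
Stationarity requires all roots to lie outside the unit circle, i.e. |z| > 1 for every root.
Set 1 + (0.445) z + (-1.208) z^2 = 0, i.e. a z^2 + b z + c = 0 with a = -1.208, b = 0.445, c = 1.
Discriminant D = b^2 - 4ac = (0.445)^2 - 4*(-1.208)*1 = 0.198025 - (-4.832) = 5.030025.
D >= 0, so the roots are real: z = (-b +/- sqrt(D)) / (2a) = (-0.445 +/- 2.242772) / (-2.416).
  z_1 = (-0.445 + 2.242772) / (-2.416) = -0.7441,   |z_1| = 0.7441.
  z_2 = (-0.445 - 2.242772) / (-2.416) = 1.1125,   |z_2| = 1.1125.
Moduli of all roots: 0.7441, 1.1125.
All moduli strictly greater than 1? No.
Verdict: Not stationary.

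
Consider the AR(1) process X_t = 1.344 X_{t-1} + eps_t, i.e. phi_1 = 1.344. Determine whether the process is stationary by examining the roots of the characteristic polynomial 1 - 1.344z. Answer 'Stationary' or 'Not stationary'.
\text{Not stationary}

The AR(p) characteristic polynomial is P(z) = 1 - 1.344z.
Stationarity requires all roots to lie outside the unit circle, i.e. |z| > 1 for every root.
This is linear in z: 1 + (-1.344) z = 0  =>  z = -1/(-1.344) = 0.744048,  |z| = 0.744048.
Moduli of all roots: 0.7440.
All moduli strictly greater than 1? No.
Verdict: Not stationary.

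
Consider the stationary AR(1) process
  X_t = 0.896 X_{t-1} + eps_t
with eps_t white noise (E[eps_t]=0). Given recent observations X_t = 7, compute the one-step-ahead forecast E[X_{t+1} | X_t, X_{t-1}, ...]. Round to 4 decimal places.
E[X_{t+1} \mid \mathcal F_t] = 6.2720

For an AR(p) model X_t = c + sum_i phi_i X_{t-i} + eps_t, the
one-step-ahead conditional mean is
  E[X_{t+1} | X_t, ...] = c + sum_i phi_i X_{t+1-i}.
Substitute known values:
  E[X_{t+1} | ...] = (0.896) * (7)
                   = 6.2720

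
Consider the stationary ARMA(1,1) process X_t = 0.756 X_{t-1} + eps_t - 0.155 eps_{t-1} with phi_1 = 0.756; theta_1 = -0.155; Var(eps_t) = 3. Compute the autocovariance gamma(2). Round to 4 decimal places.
\gamma(2) = 2.8085

Multiply the model equation by X_{t-k} and take expectations. With theta_0 = psi_0 = 1 and psi_j the MA(infinity) weights, this gives
  gamma(k) - sum_i phi_i gamma(k-i) = c_k,
  c_k = sigma^2 * sum_{j=k..q} theta_j psi_{j-k}   (c_k = 0 for k > q),
using gamma(-m) = gamma(m).
psi-weights needed (psi_j = theta_j + sum_i phi_i psi_{j-i}):
  psi_1 = theta_1 + phi_1 = -0.155 + (0.756) = 0.601
Right-hand sides:
  c_0 = sigma^2 (1 + theta_1 psi_1) = 3 * (1 + (-0.155)(0.601)) = 3 * 0.906845 = 2.720535
  c_1 = sigma^2 theta_1 = 3 * (-0.155) = -0.465
  c_2 = 0
Equations for k = 0 and k = 1 (AR order 1):
  gamma(0) = phi_1 gamma(1) + c_0
  gamma(1) = phi_1 gamma(0) + c_1
Substituting the second into the first: gamma(0) (1 - phi_1^2) = c_0 + phi_1 c_1, so
  gamma(0) = (c_0 + phi_1 c_1) / (1 - phi_1^2) = (2.720535 + (0.756)(-0.465)) / (1 - (0.756)^2) = 2.368995 / 0.428464 = 5.529041.
  gamma(1) = phi_1 gamma(0) + c_1 = (0.756)(5.529041) + (-0.465) = 3.714955.
For k = 2 (> q): gamma(2) = phi_1 gamma(1) = (0.756)(3.714955) = 2.808506.
Therefore gamma(2) = 2.8085 (to 4 decimal places).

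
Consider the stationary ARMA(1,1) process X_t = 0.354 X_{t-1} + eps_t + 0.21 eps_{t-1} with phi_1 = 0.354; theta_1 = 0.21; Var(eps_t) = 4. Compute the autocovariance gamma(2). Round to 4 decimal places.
\gamma(2) = 0.9809

Multiply the model equation by X_{t-k} and take expectations. With theta_0 = psi_0 = 1 and psi_j the MA(infinity) weights, this gives
  gamma(k) - sum_i phi_i gamma(k-i) = c_k,
  c_k = sigma^2 * sum_{j=k..q} theta_j psi_{j-k}   (c_k = 0 for k > q),
using gamma(-m) = gamma(m).
psi-weights needed (psi_j = theta_j + sum_i phi_i psi_{j-i}):
  psi_1 = theta_1 + phi_1 = 0.21 + (0.354) = 0.564
Right-hand sides:
  c_0 = sigma^2 (1 + theta_1 psi_1) = 4 * (1 + (0.21)(0.564)) = 4 * 1.11844 = 4.47376
  c_1 = sigma^2 theta_1 = 4 * (0.21) = 0.84
  c_2 = 0
Equations for k = 0 and k = 1 (AR order 1):
  gamma(0) = phi_1 gamma(1) + c_0
  gamma(1) = phi_1 gamma(0) + c_1
Substituting the second into the first: gamma(0) (1 - phi_1^2) = c_0 + phi_1 c_1, so
  gamma(0) = (c_0 + phi_1 c_1) / (1 - phi_1^2) = (4.47376 + (0.354)(0.84)) / (1 - (0.354)^2) = 4.77112 / 0.874684 = 5.454678.
  gamma(1) = phi_1 gamma(0) + c_1 = (0.354)(5.454678) + (0.84) = 2.770956.
For k = 2 (> q): gamma(2) = phi_1 gamma(1) = (0.354)(2.770956) = 0.980918.
Therefore gamma(2) = 0.9809 (to 4 decimal places).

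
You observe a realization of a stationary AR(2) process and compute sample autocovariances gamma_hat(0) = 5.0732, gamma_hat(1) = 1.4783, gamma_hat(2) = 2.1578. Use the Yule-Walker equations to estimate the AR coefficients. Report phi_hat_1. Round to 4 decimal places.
\hat\phi_{1} = 0.1830

The Yule-Walker equations for an AR(p) process read, in matrix form,
  Gamma_p phi = r_p,   with   (Gamma_p)_{ij} = gamma(|i - j|),
                       (r_p)_i = gamma(i),   i,j = 1..p.
Substitute the sample gammas (Toeplitz matrix and right-hand side of size 2):
  Gamma_p = [[5.0732, 1.4783], [1.4783, 5.0732]]
  r_p     = [1.4783, 2.1578]
Written out:
  5.0732 phi_1 + 1.4783 phi_2 = 1.4783
  1.4783 phi_1 + 5.0732 phi_2 = 2.1578
Solve by Cramer's rule:
  det = gamma(0)^2 - gamma(1)^2 = (5.0732)^2 - (1.4783)^2 = 25.73735824 - 2.18537089 = 23.55198735
  phi_hat_1 = [gamma(1) gamma(0) - gamma(1) gamma(2)] / det = [(1.4783)(5.0732) - (1.4783)(2.1578)] / 23.55198735 = 4.30983582 / 23.55198735 = 0.183
  phi_hat_2 = [gamma(0) gamma(2) - gamma(1)^2] / det = [(5.0732)(2.1578) - (1.4783)^2] / 23.55198735 = 8.76158007 / 23.55198735 = 0.372
So phi_hat = [0.1830, 0.3720].
Therefore phi_hat_1 = 0.1830.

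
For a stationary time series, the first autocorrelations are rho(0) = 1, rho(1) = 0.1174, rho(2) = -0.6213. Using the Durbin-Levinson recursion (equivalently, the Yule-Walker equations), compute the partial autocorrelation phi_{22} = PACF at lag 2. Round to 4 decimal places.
\phi_{22} = -0.6440

The PACF at lag k is phi_{kk}, the last component of the solution
to the Yule-Walker system G_k phi = r_k where
  (G_k)_{ij} = rho(|i - j|), (r_k)_i = rho(i), i,j = 1..k.
Equivalently, Durbin-Levinson gives phi_{kk} iteratively:
  phi_{11} = rho(1)
  phi_{kk} = [rho(k) - sum_{j=1..k-1} phi_{k-1,j} rho(k-j)]
            / [1 - sum_{j=1..k-1} phi_{k-1,j} rho(j)],
  phi_{k,j} = phi_{k-1,j} - phi_{kk} phi_{k-1,k-j},  j = 1..k-1.
Step k = 1:
  phi_11 = rho(1) = 0.1174.
Step k = 2:
  phi_22 = [rho(2) - phi_11 rho(1)] / [1 - phi_11 rho(1)] = [-0.6213 - (0.1174)(0.1174)] / [1 - (0.1174)(0.1174)]
         = -0.63508276 / 0.98621724 = -0.644.
Therefore phi_{22} = -0.6440.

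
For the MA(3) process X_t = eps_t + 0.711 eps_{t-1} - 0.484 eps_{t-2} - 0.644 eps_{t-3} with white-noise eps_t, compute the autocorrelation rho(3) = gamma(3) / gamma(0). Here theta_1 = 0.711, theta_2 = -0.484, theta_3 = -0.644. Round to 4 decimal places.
\rho(3) = -0.2989

For an MA(q) process with theta_0 = 1, the autocovariance is
  gamma(k) = sigma^2 * sum_{i=0..q-k} theta_i * theta_{i+k},
and rho(k) = gamma(k) / gamma(0). Sigma^2 cancels.
  numerator   = (1)*(-0.644) = -0.644.
  denominator = (1)^2 + (0.711)^2 + (-0.484)^2 + (-0.644)^2 = 2.154513.
  rho(3) = -0.644 / 2.154513 = -0.2989.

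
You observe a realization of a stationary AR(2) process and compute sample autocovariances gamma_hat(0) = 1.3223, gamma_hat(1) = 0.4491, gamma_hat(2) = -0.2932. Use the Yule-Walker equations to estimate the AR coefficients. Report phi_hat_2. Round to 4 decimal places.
\hat\phi_{2} = -0.3810

The Yule-Walker equations for an AR(p) process read, in matrix form,
  Gamma_p phi = r_p,   with   (Gamma_p)_{ij} = gamma(|i - j|),
                       (r_p)_i = gamma(i),   i,j = 1..p.
Substitute the sample gammas (Toeplitz matrix and right-hand side of size 2):
  Gamma_p = [[1.3223, 0.4491], [0.4491, 1.3223]]
  r_p     = [0.4491, -0.2932]
Written out:
  1.3223 phi_1 + 0.4491 phi_2 = 0.4491
  0.4491 phi_1 + 1.3223 phi_2 = -0.2932
Solve by Cramer's rule:
  det = gamma(0)^2 - gamma(1)^2 = (1.3223)^2 - (0.4491)^2 = 1.74847729 - 0.20169081 = 1.54678648
  phi_hat_1 = [gamma(1) gamma(0) - gamma(1) gamma(2)] / det = [(0.4491)(1.3223) - (0.4491)(-0.2932)] / 1.54678648 = 0.72552105 / 1.54678648 = 0.4691
  phi_hat_2 = [gamma(0) gamma(2) - gamma(1)^2] / det = [(1.3223)(-0.2932) - (0.4491)^2] / 1.54678648 = -0.58938917 / 1.54678648 = -0.381
So phi_hat = [0.4691, -0.3810].
Therefore phi_hat_2 = -0.3810.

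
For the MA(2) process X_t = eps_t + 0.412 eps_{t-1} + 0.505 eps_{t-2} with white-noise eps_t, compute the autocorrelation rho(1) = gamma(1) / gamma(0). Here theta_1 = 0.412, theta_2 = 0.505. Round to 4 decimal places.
\rho(1) = 0.4352

For an MA(q) process with theta_0 = 1, the autocovariance is
  gamma(k) = sigma^2 * sum_{i=0..q-k} theta_i * theta_{i+k},
and rho(k) = gamma(k) / gamma(0). Sigma^2 cancels.
  numerator   = (1)*(0.412) + (0.412)*(0.505) = 0.62006.
  denominator = (1)^2 + (0.412)^2 + (0.505)^2 = 1.424769.
  rho(1) = 0.62006 / 1.424769 = 0.4352.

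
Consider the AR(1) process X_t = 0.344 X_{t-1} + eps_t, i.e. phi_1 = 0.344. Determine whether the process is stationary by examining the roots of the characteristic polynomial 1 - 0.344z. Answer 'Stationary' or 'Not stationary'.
\text{Stationary}

The AR(p) characteristic polynomial is P(z) = 1 - 0.344z.
Stationarity requires all roots to lie outside the unit circle, i.e. |z| > 1 for every root.
This is linear in z: 1 + (-0.344) z = 0  =>  z = -1/(-0.344) = 2.906977,  |z| = 2.906977.
Moduli of all roots: 2.9070.
All moduli strictly greater than 1? Yes.
Verdict: Stationary.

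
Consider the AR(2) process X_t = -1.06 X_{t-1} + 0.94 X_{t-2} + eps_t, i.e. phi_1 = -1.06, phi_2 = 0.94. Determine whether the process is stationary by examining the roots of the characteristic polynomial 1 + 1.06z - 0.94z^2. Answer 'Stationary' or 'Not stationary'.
\text{Not stationary}

The AR(p) characteristic polynomial is P(z) = 1 + 1.06z - 0.94z^2.
Stationarity requires all roots to lie outside the unit circle, i.e. |z| > 1 for every root.
Set 1 + (1.06) z + (-0.94) z^2 = 0, i.e. a z^2 + b z + c = 0 with a = -0.94, b = 1.06, c = 1.
Discriminant D = b^2 - 4ac = (1.06)^2 - 4*(-0.94)*1 = 1.1236 - (-3.76) = 4.8836.
D >= 0, so the roots are real: z = (-b +/- sqrt(D)) / (2a) = (-1.06 +/- 2.209887) / (-1.88).
  z_1 = (-1.06 + 2.209887) / (-1.88) = -0.6116,   |z_1| = 0.6116.
  z_2 = (-1.06 - 2.209887) / (-1.88) = 1.7393,   |z_2| = 1.7393.
Moduli of all roots: 0.6116, 1.7393.
All moduli strictly greater than 1? No.
Verdict: Not stationary.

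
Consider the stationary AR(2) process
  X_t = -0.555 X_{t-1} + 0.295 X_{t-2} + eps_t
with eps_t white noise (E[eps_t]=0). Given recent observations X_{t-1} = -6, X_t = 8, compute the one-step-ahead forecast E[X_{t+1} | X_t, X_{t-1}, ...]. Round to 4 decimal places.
E[X_{t+1} \mid \mathcal F_t] = -6.2100

For an AR(p) model X_t = c + sum_i phi_i X_{t-i} + eps_t, the
one-step-ahead conditional mean is
  E[X_{t+1} | X_t, ...] = c + sum_i phi_i X_{t+1-i}.
Substitute known values:
  E[X_{t+1} | ...] = (-0.555) * (8) + (0.295) * (-6)
                   = -6.2100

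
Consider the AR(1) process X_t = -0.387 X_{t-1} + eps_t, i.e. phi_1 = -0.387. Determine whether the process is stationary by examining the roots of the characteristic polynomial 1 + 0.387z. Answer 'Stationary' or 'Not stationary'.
\text{Stationary}

The AR(p) characteristic polynomial is P(z) = 1 + 0.387z.
Stationarity requires all roots to lie outside the unit circle, i.e. |z| > 1 for every root.
This is linear in z: 1 + (0.387) z = 0  =>  z = -1/(0.387) = -2.583979,  |z| = 2.583979.
Moduli of all roots: 2.5840.
All moduli strictly greater than 1? Yes.
Verdict: Stationary.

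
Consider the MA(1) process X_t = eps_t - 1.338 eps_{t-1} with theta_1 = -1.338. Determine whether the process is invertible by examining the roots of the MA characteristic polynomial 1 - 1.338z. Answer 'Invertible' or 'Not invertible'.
\text{Not invertible}

The MA(q) characteristic polynomial is P(z) = 1 - 1.338z.
Invertibility requires all roots to lie outside the unit circle, i.e. |z| > 1 for every root.
This is linear in z: 1 + (-1.338) z = 0  =>  z = -1/(-1.338) = 0.747384,  |z| = 0.747384.
Moduli of all roots: 0.7474.
All moduli strictly greater than 1? No.
Verdict: Not invertible.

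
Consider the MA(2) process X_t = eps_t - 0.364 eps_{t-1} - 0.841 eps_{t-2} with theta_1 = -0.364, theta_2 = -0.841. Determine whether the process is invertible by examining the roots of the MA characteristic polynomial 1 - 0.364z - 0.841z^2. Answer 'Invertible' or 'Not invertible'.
\text{Not invertible}

The MA(q) characteristic polynomial is P(z) = 1 - 0.364z - 0.841z^2.
Invertibility requires all roots to lie outside the unit circle, i.e. |z| > 1 for every root.
Set 1 + (-0.364) z + (-0.841) z^2 = 0, i.e. a z^2 + b z + c = 0 with a = -0.841, b = -0.364, c = 1.
Discriminant D = b^2 - 4ac = (-0.364)^2 - 4*(-0.841)*1 = 0.132496 - (-3.364) = 3.496496.
D >= 0, so the roots are real: z = (-b +/- sqrt(D)) / (2a) = (0.364 +/- 1.869892) / (-1.682).
  z_1 = (0.364 + 1.869892) / (-1.682) = -1.3281,   |z_1| = 1.3281.
  z_2 = (0.364 - 1.869892) / (-1.682) = 0.8953,   |z_2| = 0.8953.
Moduli of all roots: 1.3281, 0.8953.
All moduli strictly greater than 1? No.
Verdict: Not invertible.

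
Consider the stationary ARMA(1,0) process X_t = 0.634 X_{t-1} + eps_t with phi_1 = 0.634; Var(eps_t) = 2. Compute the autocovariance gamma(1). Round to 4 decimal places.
\gamma(1) = 2.1202

Multiply the model equation by X_{t-k} and take expectations. With theta_0 = psi_0 = 1 and psi_j the MA(infinity) weights, this gives
  gamma(k) - sum_i phi_i gamma(k-i) = c_k,
  c_k = sigma^2 * sum_{j=k..q} theta_j psi_{j-k}   (c_k = 0 for k > q),
using gamma(-m) = gamma(m).
Pure AR (q = 0): c_0 = sigma^2 = 2, c_k = 0 for k >= 1.
Equations for k = 0 and k = 1 (AR order 1):
  gamma(0) = phi_1 gamma(1) + c_0
  gamma(1) = phi_1 gamma(0) + c_1
Substituting the second into the first: gamma(0) (1 - phi_1^2) = c_0 + phi_1 c_1, so
  gamma(0) = c_0 / (1 - phi_1^2) = 2 / (1 - (0.634)^2) = 2 / 0.598044 = 3.344236.
  gamma(1) = phi_1 gamma(0) = (0.634)(3.344236) = 2.120245.
Therefore gamma(1) = 2.1202 (to 4 decimal places).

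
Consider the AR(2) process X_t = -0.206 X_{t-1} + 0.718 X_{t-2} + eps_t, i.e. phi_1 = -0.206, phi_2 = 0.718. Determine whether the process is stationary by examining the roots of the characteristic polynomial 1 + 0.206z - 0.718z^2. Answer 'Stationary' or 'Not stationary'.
\text{Stationary}

The AR(p) characteristic polynomial is P(z) = 1 + 0.206z - 0.718z^2.
Stationarity requires all roots to lie outside the unit circle, i.e. |z| > 1 for every root.
Set 1 + (0.206) z + (-0.718) z^2 = 0, i.e. a z^2 + b z + c = 0 with a = -0.718, b = 0.206, c = 1.
Discriminant D = b^2 - 4ac = (0.206)^2 - 4*(-0.718)*1 = 0.042436 - (-2.872) = 2.914436.
D >= 0, so the roots are real: z = (-b +/- sqrt(D)) / (2a) = (-0.206 +/- 1.707172) / (-1.436).
  z_1 = (-0.206 + 1.707172) / (-1.436) = -1.0454,   |z_1| = 1.0454.
  z_2 = (-0.206 - 1.707172) / (-1.436) = 1.3323,   |z_2| = 1.3323.
Moduli of all roots: 1.0454, 1.3323.
All moduli strictly greater than 1? Yes.
Verdict: Stationary.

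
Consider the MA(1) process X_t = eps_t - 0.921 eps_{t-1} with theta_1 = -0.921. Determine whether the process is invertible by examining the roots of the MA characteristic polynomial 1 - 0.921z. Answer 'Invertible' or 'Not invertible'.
\text{Invertible}

The MA(q) characteristic polynomial is P(z) = 1 - 0.921z.
Invertibility requires all roots to lie outside the unit circle, i.e. |z| > 1 for every root.
This is linear in z: 1 + (-0.921) z = 0  =>  z = -1/(-0.921) = 1.085776,  |z| = 1.085776.
Moduli of all roots: 1.0858.
All moduli strictly greater than 1? Yes.
Verdict: Invertible.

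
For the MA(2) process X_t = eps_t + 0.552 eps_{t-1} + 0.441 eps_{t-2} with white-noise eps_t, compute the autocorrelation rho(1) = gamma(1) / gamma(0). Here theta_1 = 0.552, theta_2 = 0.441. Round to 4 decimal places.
\rho(1) = 0.5306

For an MA(q) process with theta_0 = 1, the autocovariance is
  gamma(k) = sigma^2 * sum_{i=0..q-k} theta_i * theta_{i+k},
and rho(k) = gamma(k) / gamma(0). Sigma^2 cancels.
  numerator   = (1)*(0.552) + (0.552)*(0.441) = 0.795432.
  denominator = (1)^2 + (0.552)^2 + (0.441)^2 = 1.499185.
  rho(1) = 0.795432 / 1.499185 = 0.5306.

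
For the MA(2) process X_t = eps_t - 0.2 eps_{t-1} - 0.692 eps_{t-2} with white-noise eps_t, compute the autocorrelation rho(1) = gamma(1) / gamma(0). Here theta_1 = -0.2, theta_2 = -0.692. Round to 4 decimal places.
\rho(1) = -0.0406

For an MA(q) process with theta_0 = 1, the autocovariance is
  gamma(k) = sigma^2 * sum_{i=0..q-k} theta_i * theta_{i+k},
and rho(k) = gamma(k) / gamma(0). Sigma^2 cancels.
  numerator   = (1)*(-0.2) + (-0.2)*(-0.692) = -0.0616.
  denominator = (1)^2 + (-0.2)^2 + (-0.692)^2 = 1.518864.
  rho(1) = -0.0616 / 1.518864 = -0.0406.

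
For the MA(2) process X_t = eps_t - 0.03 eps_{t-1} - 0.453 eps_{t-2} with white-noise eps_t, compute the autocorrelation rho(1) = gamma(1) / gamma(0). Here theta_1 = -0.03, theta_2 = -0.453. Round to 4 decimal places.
\rho(1) = -0.0136

For an MA(q) process with theta_0 = 1, the autocovariance is
  gamma(k) = sigma^2 * sum_{i=0..q-k} theta_i * theta_{i+k},
and rho(k) = gamma(k) / gamma(0). Sigma^2 cancels.
  numerator   = (1)*(-0.03) + (-0.03)*(-0.453) = -0.01641.
  denominator = (1)^2 + (-0.03)^2 + (-0.453)^2 = 1.206109.
  rho(1) = -0.01641 / 1.206109 = -0.0136.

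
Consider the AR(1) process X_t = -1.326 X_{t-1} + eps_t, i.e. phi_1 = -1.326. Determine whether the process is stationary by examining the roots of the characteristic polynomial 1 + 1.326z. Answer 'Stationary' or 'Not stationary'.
\text{Not stationary}

The AR(p) characteristic polynomial is P(z) = 1 + 1.326z.
Stationarity requires all roots to lie outside the unit circle, i.e. |z| > 1 for every root.
This is linear in z: 1 + (1.326) z = 0  =>  z = -1/(1.326) = -0.754148,  |z| = 0.754148.
Moduli of all roots: 0.7541.
All moduli strictly greater than 1? No.
Verdict: Not stationary.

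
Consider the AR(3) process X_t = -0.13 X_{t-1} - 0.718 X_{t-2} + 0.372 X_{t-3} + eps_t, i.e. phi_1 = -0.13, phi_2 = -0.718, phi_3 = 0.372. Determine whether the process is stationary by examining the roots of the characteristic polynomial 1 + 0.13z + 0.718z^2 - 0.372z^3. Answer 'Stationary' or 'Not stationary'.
\text{Stationary}

The AR(p) characteristic polynomial is P(z) = 1 + 0.13z + 0.718z^2 - 0.372z^3.
Stationarity requires all roots to lie outside the unit circle, i.e. |z| > 1 for every root.
Degree 3: look for a simple real root z0 first, then factor out (1 - z/z0) and solve the remaining quadratic.
Testing z0 = 2.5: P(2.5) = 1 + (0.13)(2.5) + (0.718)(2.5)^2 + (-0.372)(2.5)^3
  = 1 + (0.325) + (4.4875) + (-5.8125) = 0.  So z_0 = 2.5 is a root, |z_0| = 2.5.
Divide out the factor (1 - 0.4 z) = (1 - z/z0) (since 1/z0 = 0.4):
  P(z) = (1 - 0.4 z)(1 + (0.53) z + (0.93) z^2)
  [check: z-coef 0.53 - (0.4) = 0.13; z^2-coef 0.93 - (0.4)(0.53) = 0.718; z^3-coef -(0.4)(0.93) = -0.372.]
Remaining roots from the quadratic factor 1 + (0.53) z + (0.93) z^2:
  Set 1 + (0.53) z + (0.93) z^2 = 0, i.e. a z^2 + b z + c = 0 with a = 0.93, b = 0.53, c = 1.
  Discriminant D = b^2 - 4ac = (0.53)^2 - 4*(0.93)*1 = 0.2809 - (3.72) = -3.4391.
  D < 0, so the roots are the complex-conjugate pair z = (-b +/- i sqrt(-D)) / (2a) = -0.2849 +/- 0.997i.
  For a conjugate pair |z|^2 = z * conj(z) = (product of roots) = c/a = 1/(0.93) = 1.075269, so |z| = sqrt(1.075269) = 1.037 for both roots.
Moduli of all roots: 2.5000, 1.0370, 1.0370.
All moduli strictly greater than 1? Yes.
Verdict: Stationary.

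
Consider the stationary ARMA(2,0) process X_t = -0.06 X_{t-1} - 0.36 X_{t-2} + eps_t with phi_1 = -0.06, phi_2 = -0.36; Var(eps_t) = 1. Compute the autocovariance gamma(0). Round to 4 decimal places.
\gamma(0) = 1.1511

Multiply the model equation by X_{t-k} and take expectations. With theta_0 = psi_0 = 1 and psi_j the MA(infinity) weights, this gives
  gamma(k) - sum_i phi_i gamma(k-i) = c_k,
  c_k = sigma^2 * sum_{j=k..q} theta_j psi_{j-k}   (c_k = 0 for k > q),
using gamma(-m) = gamma(m).
Pure AR (q = 0): c_0 = sigma^2 = 1, c_k = 0 for k >= 1.
Equations for k = 0, 1, 2 (AR order 2, c_2 = 0):
  (E0) gamma(0) = phi_1 gamma(1) + phi_2 gamma(2) + c_0
  (E1) gamma(1) = phi_1 gamma(0) + phi_2 gamma(1) + c_1
  (E2) gamma(2) = phi_1 gamma(1) + phi_2 gamma(0)
From (E1): gamma(1) = A gamma(0) + B with
  A = phi_1 / (1 - phi_2) = -0.06 / 1.36 = -0.044118,   B = c_1 / (1 - phi_2) = 0 / 1.36 = 0.
Insert (E2) into (E0): gamma(0) (1 - phi_2^2) = phi_1 (1 + phi_2) gamma(1) + c_0.
  phi_1 (1 + phi_2) = (-0.06)(0.64) = -0.0384,   1 - phi_2^2 = 0.8704.
Replace gamma(1) by A gamma(0) + B and collect gamma(0):
  gamma(0) [0.8704 - (-0.0384)(-0.044118)] = c_0 = 1
  gamma(0) * 0.868706 = 1
  gamma(0) = 1 / 0.868706 = 1.151138.
Therefore gamma(0) = 1.1511 (to 4 decimal places).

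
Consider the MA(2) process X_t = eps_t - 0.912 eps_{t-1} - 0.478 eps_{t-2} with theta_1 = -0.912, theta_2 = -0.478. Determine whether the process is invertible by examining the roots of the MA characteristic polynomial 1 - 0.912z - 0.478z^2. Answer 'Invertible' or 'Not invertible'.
\text{Not invertible}

The MA(q) characteristic polynomial is P(z) = 1 - 0.912z - 0.478z^2.
Invertibility requires all roots to lie outside the unit circle, i.e. |z| > 1 for every root.
Set 1 + (-0.912) z + (-0.478) z^2 = 0, i.e. a z^2 + b z + c = 0 with a = -0.478, b = -0.912, c = 1.
Discriminant D = b^2 - 4ac = (-0.912)^2 - 4*(-0.478)*1 = 0.831744 - (-1.912) = 2.743744.
D >= 0, so the roots are real: z = (-b +/- sqrt(D)) / (2a) = (0.912 +/- 1.656425) / (-0.956).
  z_1 = (0.912 + 1.656425) / (-0.956) = -2.6866,   |z_1| = 2.6866.
  z_2 = (0.912 - 1.656425) / (-0.956) = 0.7787,   |z_2| = 0.7787.
Moduli of all roots: 2.6866, 0.7787.
All moduli strictly greater than 1? No.
Verdict: Not invertible.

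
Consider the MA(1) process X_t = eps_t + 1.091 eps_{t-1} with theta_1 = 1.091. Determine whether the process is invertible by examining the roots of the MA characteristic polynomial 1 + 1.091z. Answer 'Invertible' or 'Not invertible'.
\text{Not invertible}

The MA(q) characteristic polynomial is P(z) = 1 + 1.091z.
Invertibility requires all roots to lie outside the unit circle, i.e. |z| > 1 for every root.
This is linear in z: 1 + (1.091) z = 0  =>  z = -1/(1.091) = -0.91659,  |z| = 0.91659.
Moduli of all roots: 0.9166.
All moduli strictly greater than 1? No.
Verdict: Not invertible.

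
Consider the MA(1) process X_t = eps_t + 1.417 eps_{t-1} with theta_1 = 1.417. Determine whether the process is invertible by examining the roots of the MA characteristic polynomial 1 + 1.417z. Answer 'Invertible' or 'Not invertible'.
\text{Not invertible}

The MA(q) characteristic polynomial is P(z) = 1 + 1.417z.
Invertibility requires all roots to lie outside the unit circle, i.e. |z| > 1 for every root.
This is linear in z: 1 + (1.417) z = 0  =>  z = -1/(1.417) = -0.705716,  |z| = 0.705716.
Moduli of all roots: 0.7057.
All moduli strictly greater than 1? No.
Verdict: Not invertible.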